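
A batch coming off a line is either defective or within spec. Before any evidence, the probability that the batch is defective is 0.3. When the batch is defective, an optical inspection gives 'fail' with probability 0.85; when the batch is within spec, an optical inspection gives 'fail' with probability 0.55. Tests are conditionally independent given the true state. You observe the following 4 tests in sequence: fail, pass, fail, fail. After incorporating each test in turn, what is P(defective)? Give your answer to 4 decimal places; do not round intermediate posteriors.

After 'fail': P(defective) = 0.85·0.3000 / (0.85·0.3000 + 0.55·0.7000) ≈ 0.3984
After 'pass': P(defective) = 0.15·0.3984 / (0.15·0.3984 + 0.45·0.6016) ≈ 0.1809
After 'fail': P(defective) = 0.85·0.1809 / (0.85·0.1809 + 0.55·0.8191) ≈ 0.2544
After 'fail': P(defective) = 0.85·0.2544 / (0.85·0.2544 + 0.55·0.7456) ≈ 0.3453

0.3453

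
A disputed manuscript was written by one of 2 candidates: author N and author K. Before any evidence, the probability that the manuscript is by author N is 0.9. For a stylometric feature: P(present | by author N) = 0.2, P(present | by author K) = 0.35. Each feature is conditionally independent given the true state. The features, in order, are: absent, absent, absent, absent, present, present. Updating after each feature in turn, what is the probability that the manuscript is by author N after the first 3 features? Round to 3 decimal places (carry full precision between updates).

Each posterior becomes the prior for the next update.
After 'absent': P(author N) = 0.8·0.9000 / (0.8·0.9000 + 0.65·0.1000) ≈ 0.9172
After 'absent': P(author N) = 0.8·0.9172 / (0.8·0.9172 + 0.65·0.0828) ≈ 0.9317
After 'absent': P(author N) = 0.8·0.9317 / (0.8·0.9317 + 0.65·0.0683) ≈ 0.9438

0.944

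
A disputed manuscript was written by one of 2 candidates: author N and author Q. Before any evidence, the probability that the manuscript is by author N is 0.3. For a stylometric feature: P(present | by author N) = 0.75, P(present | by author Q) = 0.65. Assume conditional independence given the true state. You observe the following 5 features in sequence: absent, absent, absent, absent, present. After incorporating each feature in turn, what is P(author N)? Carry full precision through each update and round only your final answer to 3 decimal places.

Apply Bayes' rule sequentially, carrying P(author N) forward.
After 'absent': P(author N) = 0.25·0.3000 / (0.25·0.3000 + 0.35·0.7000) ≈ 0.2344
After 'absent': P(author N) = 0.25·0.2344 / (0.25·0.2344 + 0.35·0.7656) ≈ 0.1794
After 'absent': P(author N) = 0.25·0.1794 / (0.25·0.1794 + 0.35·0.8206) ≈ 0.1351
After 'absent': P(author N) = 0.25·0.1351 / (0.25·0.1351 + 0.35·0.8649) ≈ 0.1004
After 'present': P(author N) = 0.75·0.1004 / (0.75·0.1004 + 0.65·0.8996) ≈ 0.1140

0.114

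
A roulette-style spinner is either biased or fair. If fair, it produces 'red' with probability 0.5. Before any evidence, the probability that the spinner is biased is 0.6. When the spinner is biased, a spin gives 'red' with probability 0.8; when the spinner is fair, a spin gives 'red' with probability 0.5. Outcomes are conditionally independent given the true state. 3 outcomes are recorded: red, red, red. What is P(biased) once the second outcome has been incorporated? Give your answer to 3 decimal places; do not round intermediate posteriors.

After 'red': P(biased) = 0.8·0.6000 / (0.8·0.6000 + 0.5·0.4000) ≈ 0.7059
After 'red': P(biased) = 0.8·0.7059 / (0.8·0.7059 + 0.5·0.2941) ≈ 0.7934

0.793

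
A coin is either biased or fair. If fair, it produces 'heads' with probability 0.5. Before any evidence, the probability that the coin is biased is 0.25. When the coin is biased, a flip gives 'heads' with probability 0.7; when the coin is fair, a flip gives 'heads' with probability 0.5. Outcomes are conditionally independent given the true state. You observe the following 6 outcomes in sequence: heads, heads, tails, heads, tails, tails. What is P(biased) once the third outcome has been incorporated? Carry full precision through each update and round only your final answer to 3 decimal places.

0.282

After 'heads': P(biased) = 0.7·0.2500 / (0.7·0.2500 + 0.5·0.7500) ≈ 0.3182
After 'heads': P(biased) = 0.7·0.3182 / (0.7·0.3182 + 0.5·0.6818) ≈ 0.3952
After 'tails': P(biased) = 0.3·0.3952 / (0.3·0.3952 + 0.5·0.6048) ≈ 0.2816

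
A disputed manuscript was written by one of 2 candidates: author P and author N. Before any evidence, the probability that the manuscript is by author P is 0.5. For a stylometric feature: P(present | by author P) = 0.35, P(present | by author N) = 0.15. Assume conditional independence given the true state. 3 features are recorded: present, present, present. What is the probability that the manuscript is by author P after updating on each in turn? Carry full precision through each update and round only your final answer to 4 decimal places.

0.9270

Apply Bayes' rule sequentially, carrying P(author P) forward.
After 'present': P(author P) = 0.35·0.5000 / (0.35·0.5000 + 0.15·0.5000) ≈ 0.7000
After 'present': P(author P) = 0.35·0.7000 / (0.35·0.7000 + 0.15·0.3000) ≈ 0.8448
After 'present': P(author P) = 0.35·0.8448 / (0.35·0.8448 + 0.15·0.1552) ≈ 0.9270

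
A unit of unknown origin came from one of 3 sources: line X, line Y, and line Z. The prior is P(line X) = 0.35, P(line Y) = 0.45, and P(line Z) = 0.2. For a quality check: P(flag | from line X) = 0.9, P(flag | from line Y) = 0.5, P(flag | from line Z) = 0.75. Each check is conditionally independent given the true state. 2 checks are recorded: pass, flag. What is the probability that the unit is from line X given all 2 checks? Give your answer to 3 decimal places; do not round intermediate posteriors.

0.174

Apply Bayes' rule sequentially, carrying P(line X) forward.
After 'pass': normaliser = 0.1·0.3500 + 0.5·0.4500 + 0.25·0.2000; P(line X) ≈ 0.1129, P(line Y) ≈ 0.7258, P(line Z) ≈ 0.1613
After 'flag': normaliser = 0.9·0.1129 + 0.5·0.7258 + 0.75·0.1613; P(line X) ≈ 0.1736, P(line Y) ≈ 0.6198, P(line Z) ≈ 0.2066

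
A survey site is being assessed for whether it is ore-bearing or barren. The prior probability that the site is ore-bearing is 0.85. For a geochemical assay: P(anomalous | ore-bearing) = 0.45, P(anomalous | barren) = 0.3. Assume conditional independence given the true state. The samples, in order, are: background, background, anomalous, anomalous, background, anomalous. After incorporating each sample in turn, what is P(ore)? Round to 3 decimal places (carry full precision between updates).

0.903

After 'background': P(ore) = 0.55·0.8500 / (0.55·0.8500 + 0.7·0.1500) ≈ 0.8166
After 'background': P(ore) = 0.55·0.8166 / (0.55·0.8166 + 0.7·0.1834) ≈ 0.7777
After 'anomalous': P(ore) = 0.45·0.7777 / (0.45·0.7777 + 0.3·0.2223) ≈ 0.8399
After 'anomalous': P(ore) = 0.45·0.8399 / (0.45·0.8399 + 0.3·0.1601) ≈ 0.8873
After 'background': P(ore) = 0.55·0.8873 / (0.55·0.8873 + 0.7·0.1127) ≈ 0.8608
After 'anomalous': P(ore) = 0.45·0.8608 / (0.45·0.8608 + 0.3·0.1392) ≈ 0.9027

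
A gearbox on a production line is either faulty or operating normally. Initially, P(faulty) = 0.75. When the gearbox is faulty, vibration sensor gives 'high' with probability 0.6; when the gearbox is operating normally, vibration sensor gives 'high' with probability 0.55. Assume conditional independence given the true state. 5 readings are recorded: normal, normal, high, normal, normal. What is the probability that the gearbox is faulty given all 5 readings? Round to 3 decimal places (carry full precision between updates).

0.671

Each posterior becomes the prior for the next update.
After 'normal': P(faulty) = 0.4·0.7500 / (0.4·0.7500 + 0.45·0.2500) ≈ 0.7273
After 'normal': P(faulty) = 0.4·0.7273 / (0.4·0.7273 + 0.45·0.2727) ≈ 0.7033
After 'high': P(faulty) = 0.6·0.7033 / (0.6·0.7033 + 0.55·0.2967) ≈ 0.7211
After 'normal': P(faulty) = 0.4·0.7211 / (0.4·0.7211 + 0.45·0.2789) ≈ 0.6968
After 'normal': P(faulty) = 0.4·0.6968 / (0.4·0.6968 + 0.45·0.3032) ≈ 0.6714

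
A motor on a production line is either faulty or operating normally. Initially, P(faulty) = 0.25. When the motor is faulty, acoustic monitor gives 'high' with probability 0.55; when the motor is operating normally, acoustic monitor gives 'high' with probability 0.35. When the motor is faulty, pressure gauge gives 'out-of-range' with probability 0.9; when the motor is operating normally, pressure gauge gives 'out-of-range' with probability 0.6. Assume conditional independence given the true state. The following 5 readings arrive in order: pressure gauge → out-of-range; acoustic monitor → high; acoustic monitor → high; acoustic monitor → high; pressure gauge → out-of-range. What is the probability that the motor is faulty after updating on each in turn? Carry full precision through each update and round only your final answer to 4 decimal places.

0.7443

Apply Bayes' rule sequentially, carrying P(faulty) forward.
After pressure gauge='out-of-range': P(faulty) = 0.9·0.2500 / (0.9·0.2500 + 0.6·0.7500) ≈ 0.3333
After acoustic monitor='high': P(faulty) = 0.55·0.3333 / (0.55·0.3333 + 0.35·0.6667) ≈ 0.4400
After acoustic monitor='high': P(faulty) = 0.55·0.4400 / (0.55·0.4400 + 0.35·0.5600) ≈ 0.5525
After acoustic monitor='high': P(faulty) = 0.55·0.5525 / (0.55·0.5525 + 0.35·0.4475) ≈ 0.6599
After pressure gauge='out-of-range': P(faulty) = 0.9·0.6599 / (0.9·0.6599 + 0.6·0.3401) ≈ 0.7443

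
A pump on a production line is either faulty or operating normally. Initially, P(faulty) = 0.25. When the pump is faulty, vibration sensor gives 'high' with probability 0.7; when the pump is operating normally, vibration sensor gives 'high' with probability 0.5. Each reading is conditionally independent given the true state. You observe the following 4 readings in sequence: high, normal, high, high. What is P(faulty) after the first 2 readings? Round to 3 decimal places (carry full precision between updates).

After 'high': P(faulty) = 0.7·0.2500 / (0.7·0.2500 + 0.5·0.7500) ≈ 0.3182
After 'normal': P(faulty) = 0.3·0.3182 / (0.3·0.3182 + 0.5·0.6818) ≈ 0.2188

0.219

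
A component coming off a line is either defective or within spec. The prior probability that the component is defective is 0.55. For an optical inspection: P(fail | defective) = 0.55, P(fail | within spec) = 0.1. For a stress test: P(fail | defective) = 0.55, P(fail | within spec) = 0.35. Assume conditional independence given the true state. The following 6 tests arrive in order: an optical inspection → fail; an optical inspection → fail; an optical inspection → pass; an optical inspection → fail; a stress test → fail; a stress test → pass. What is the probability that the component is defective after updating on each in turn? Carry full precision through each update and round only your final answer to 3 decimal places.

Apply Bayes' rule sequentially, carrying P(defective) forward.
After an optical inspection='fail': P(defective) = 0.55·0.5500 / (0.55·0.5500 + 0.1·0.4500) ≈ 0.8705
After an optical inspection='fail': P(defective) = 0.55·0.8705 / (0.55·0.8705 + 0.1·0.1295) ≈ 0.9737
After an optical inspection='pass': P(defective) = 0.45·0.9737 / (0.45·0.9737 + 0.9·0.0263) ≈ 0.9487
After an optical inspection='fail': P(defective) = 0.55·0.9487 / (0.55·0.9487 + 0.1·0.0513) ≈ 0.9903
After a stress test='fail': P(defective) = 0.55·0.9903 / (0.55·0.9903 + 0.35·0.0097) ≈ 0.9938
After a stress test='pass': P(defective) = 0.45·0.9938 / (0.45·0.9938 + 0.65·0.0062) ≈ 0.9910

0.991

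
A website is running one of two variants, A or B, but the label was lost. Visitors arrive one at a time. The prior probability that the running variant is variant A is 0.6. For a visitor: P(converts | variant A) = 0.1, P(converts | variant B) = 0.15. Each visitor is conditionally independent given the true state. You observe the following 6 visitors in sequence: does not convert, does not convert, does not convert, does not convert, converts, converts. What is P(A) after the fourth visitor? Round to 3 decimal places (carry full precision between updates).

After 'does not convert': P(A) = 0.9·0.6000 / (0.9·0.6000 + 0.85·0.4000) ≈ 0.6136
After 'does not convert': P(A) = 0.9·0.6136 / (0.9·0.6136 + 0.85·0.3864) ≈ 0.6271
After 'does not convert': P(A) = 0.9·0.6271 / (0.9·0.6271 + 0.85·0.3729) ≈ 0.6404
After 'does not convert': P(A) = 0.9·0.6404 / (0.9·0.6404 + 0.85·0.3596) ≈ 0.6534

0.653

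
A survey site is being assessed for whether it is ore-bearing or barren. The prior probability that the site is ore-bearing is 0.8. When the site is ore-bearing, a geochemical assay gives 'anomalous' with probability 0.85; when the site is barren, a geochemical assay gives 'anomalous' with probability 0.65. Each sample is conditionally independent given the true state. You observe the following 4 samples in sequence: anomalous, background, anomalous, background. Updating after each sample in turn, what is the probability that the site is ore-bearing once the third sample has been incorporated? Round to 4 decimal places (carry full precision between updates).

0.7456

After 'anomalous': P(ore) = 0.85·0.8000 / (0.85·0.8000 + 0.65·0.2000) ≈ 0.8395
After 'background': P(ore) = 0.15·0.8395 / (0.15·0.8395 + 0.35·0.1605) ≈ 0.6915
After 'anomalous': P(ore) = 0.85·0.6915 / (0.85·0.6915 + 0.65·0.3085) ≈ 0.7456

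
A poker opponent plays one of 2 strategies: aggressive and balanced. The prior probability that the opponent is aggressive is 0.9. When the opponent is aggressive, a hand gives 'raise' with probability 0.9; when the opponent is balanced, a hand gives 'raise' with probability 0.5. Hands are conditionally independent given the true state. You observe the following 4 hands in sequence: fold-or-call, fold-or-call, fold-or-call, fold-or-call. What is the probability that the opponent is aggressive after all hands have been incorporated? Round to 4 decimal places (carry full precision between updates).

0.0142

After 'fold-or-call': P(aggressive) = 0.1·0.9000 / (0.1·0.9000 + 0.5·0.1000) ≈ 0.6429
After 'fold-or-call': P(aggressive) = 0.1·0.6429 / (0.1·0.6429 + 0.5·0.3571) ≈ 0.2647
After 'fold-or-call': P(aggressive) = 0.1·0.2647 / (0.1·0.2647 + 0.5·0.7353) ≈ 0.0672
After 'fold-or-call': P(aggressive) = 0.1·0.0672 / (0.1·0.0672 + 0.5·0.9328) ≈ 0.0142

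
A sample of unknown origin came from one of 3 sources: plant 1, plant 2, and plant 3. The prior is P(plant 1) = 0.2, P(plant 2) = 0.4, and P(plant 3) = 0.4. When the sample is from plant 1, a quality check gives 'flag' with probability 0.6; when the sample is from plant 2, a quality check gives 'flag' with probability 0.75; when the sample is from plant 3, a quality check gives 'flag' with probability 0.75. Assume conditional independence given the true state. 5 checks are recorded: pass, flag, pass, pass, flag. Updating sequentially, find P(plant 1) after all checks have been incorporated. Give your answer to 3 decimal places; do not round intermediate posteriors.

After 'pass': normaliser = 0.4·0.2000 + 0.25·0.4000 + 0.25·0.4000; P(plant 1) ≈ 0.2857, P(plant 2) ≈ 0.3571, P(plant 3) ≈ 0.3571
After 'flag': normaliser = 0.6·0.2857 + 0.75·0.3571 + 0.75·0.3571; P(plant 1) ≈ 0.2424, P(plant 2) ≈ 0.3788, P(plant 3) ≈ 0.3788
After 'pass': normaliser = 0.4·0.2424 + 0.25·0.3788 + 0.25·0.3788; P(plant 1) ≈ 0.3386, P(plant 2) ≈ 0.3307, P(plant 3) ≈ 0.3307
After 'pass': normaliser = 0.4·0.3386 + 0.25·0.3307 + 0.25·0.3307; P(plant 1) ≈ 0.4503, P(plant 2) ≈ 0.2748, P(plant 3) ≈ 0.2748
After 'flag': normaliser = 0.6·0.4503 + 0.75·0.2748 + 0.75·0.2748; P(plant 1) ≈ 0.3959, P(plant 2) ≈ 0.3020, P(plant 3) ≈ 0.3020

0.396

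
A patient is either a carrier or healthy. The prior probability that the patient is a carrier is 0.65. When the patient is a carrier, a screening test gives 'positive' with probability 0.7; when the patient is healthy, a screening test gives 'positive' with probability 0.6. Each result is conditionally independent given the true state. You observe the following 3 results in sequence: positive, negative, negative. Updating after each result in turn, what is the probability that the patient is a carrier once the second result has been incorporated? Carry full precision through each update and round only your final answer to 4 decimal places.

0.6190

After 'positive': P(carrier) = 0.7·0.6500 / (0.7·0.6500 + 0.6·0.3500) ≈ 0.6842
After 'negative': P(carrier) = 0.3·0.6842 / (0.3·0.6842 + 0.4·0.3158) ≈ 0.6190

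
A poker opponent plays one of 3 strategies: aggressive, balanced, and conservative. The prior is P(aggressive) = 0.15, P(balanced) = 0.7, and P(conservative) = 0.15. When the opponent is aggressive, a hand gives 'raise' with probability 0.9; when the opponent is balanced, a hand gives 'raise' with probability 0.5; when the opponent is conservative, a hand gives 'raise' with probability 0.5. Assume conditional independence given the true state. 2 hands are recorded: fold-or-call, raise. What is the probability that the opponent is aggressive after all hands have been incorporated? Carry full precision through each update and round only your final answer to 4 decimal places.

0.0597

After 'fold-or-call': normaliser = 0.1·0.1500 + 0.5·0.7000 + 0.5·0.1500; P(aggressive) ≈ 0.0341, P(balanced) ≈ 0.7955, P(conservative) ≈ 0.1705
After 'raise': normaliser = 0.9·0.0341 + 0.5·0.7955 + 0.5·0.1705; P(aggressive) ≈ 0.0597, P(balanced) ≈ 0.7743, P(conservative) ≈ 0.1659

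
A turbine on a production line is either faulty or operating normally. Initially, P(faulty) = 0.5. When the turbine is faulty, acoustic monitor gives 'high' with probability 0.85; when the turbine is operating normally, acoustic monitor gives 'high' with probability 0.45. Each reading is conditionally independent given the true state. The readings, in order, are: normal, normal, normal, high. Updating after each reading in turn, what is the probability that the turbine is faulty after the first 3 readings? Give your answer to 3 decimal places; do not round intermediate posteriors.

Each posterior becomes the prior for the next update.
After 'normal': P(faulty) = 0.15·0.5000 / (0.15·0.5000 + 0.55·0.5000) ≈ 0.2143
After 'normal': P(faulty) = 0.15·0.2143 / (0.15·0.2143 + 0.55·0.7857) ≈ 0.0692
After 'normal': P(faulty) = 0.15·0.0692 / (0.15·0.0692 + 0.55·0.9308) ≈ 0.0199

0.020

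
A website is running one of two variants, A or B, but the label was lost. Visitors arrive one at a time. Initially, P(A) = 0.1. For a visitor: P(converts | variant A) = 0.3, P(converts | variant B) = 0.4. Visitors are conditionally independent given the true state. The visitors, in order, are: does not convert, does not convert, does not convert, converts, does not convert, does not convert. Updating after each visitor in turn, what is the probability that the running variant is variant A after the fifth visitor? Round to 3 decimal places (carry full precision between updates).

After 'does not convert': P(A) = 0.7·0.1000 / (0.7·0.1000 + 0.6·0.9000) ≈ 0.1148
After 'does not convert': P(A) = 0.7·0.1148 / (0.7·0.1148 + 0.6·0.8852) ≈ 0.1314
After 'does not convert': P(A) = 0.7·0.1314 / (0.7·0.1314 + 0.6·0.8686) ≈ 0.1500
After 'converts': P(A) = 0.3·0.1500 / (0.3·0.1500 + 0.4·0.8500) ≈ 0.1169
After 'does not convert': P(A) = 0.7·0.1169 / (0.7·0.1169 + 0.6·0.8831) ≈ 0.1337

0.134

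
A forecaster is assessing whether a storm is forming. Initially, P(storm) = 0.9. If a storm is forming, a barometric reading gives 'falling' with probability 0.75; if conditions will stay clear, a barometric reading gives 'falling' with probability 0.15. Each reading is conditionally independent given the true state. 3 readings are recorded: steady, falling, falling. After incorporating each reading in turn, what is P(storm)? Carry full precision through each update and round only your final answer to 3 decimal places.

0.985

After 'steady': P(storm) = 0.25·0.9000 / (0.25·0.9000 + 0.85·0.1000) ≈ 0.7258
After 'falling': P(storm) = 0.75·0.7258 / (0.75·0.7258 + 0.15·0.2742) ≈ 0.9298
After 'falling': P(storm) = 0.75·0.9298 / (0.75·0.9298 + 0.15·0.0702) ≈ 0.9851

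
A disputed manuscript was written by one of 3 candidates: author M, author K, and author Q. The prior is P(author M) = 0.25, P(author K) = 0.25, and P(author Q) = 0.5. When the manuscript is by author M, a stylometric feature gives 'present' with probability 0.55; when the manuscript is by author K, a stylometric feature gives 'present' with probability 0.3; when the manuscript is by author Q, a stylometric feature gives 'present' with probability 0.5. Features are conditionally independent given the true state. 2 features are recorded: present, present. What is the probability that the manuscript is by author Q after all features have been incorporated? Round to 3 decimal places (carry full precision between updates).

0.560

Each posterior becomes the prior for the next update.
After 'present': normaliser = 0.55·0.2500 + 0.3·0.2500 + 0.5·0.5000; P(author M) ≈ 0.2973, P(author K) ≈ 0.1622, P(author Q) ≈ 0.5405
After 'present': normaliser = 0.55·0.2973 + 0.3·0.1622 + 0.5·0.5405; P(author M) ≈ 0.3389, P(author K) ≈ 0.1008, P(author Q) ≈ 0.5602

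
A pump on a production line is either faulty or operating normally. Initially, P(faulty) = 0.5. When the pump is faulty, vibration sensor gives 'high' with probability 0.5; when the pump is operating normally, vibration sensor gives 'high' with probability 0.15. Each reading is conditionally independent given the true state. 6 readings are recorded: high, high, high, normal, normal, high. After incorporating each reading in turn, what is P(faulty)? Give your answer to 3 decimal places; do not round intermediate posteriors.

After 'high': P(faulty) = 0.5·0.5000 / (0.5·0.5000 + 0.15·0.5000) ≈ 0.7692
After 'high': P(faulty) = 0.5·0.7692 / (0.5·0.7692 + 0.15·0.2308) ≈ 0.9174
After 'high': P(faulty) = 0.5·0.9174 / (0.5·0.9174 + 0.15·0.0826) ≈ 0.9737
After 'normal': P(faulty) = 0.5·0.9737 / (0.5·0.9737 + 0.85·0.0263) ≈ 0.9561
After 'normal': P(faulty) = 0.5·0.9561 / (0.5·0.9561 + 0.85·0.0439) ≈ 0.9276
After 'high': P(faulty) = 0.5·0.9276 / (0.5·0.9276 + 0.15·0.0724) ≈ 0.9771

0.977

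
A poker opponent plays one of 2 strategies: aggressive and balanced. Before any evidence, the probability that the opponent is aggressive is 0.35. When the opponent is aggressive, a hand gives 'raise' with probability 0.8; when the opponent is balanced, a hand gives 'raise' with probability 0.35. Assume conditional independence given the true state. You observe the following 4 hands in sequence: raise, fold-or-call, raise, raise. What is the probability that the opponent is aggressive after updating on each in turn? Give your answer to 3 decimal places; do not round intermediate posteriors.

0.664

After 'raise': P(aggressive) = 0.8·0.3500 / (0.8·0.3500 + 0.35·0.6500) ≈ 0.5517
After 'fold-or-call': P(aggressive) = 0.2·0.5517 / (0.2·0.5517 + 0.65·0.4483) ≈ 0.2747
After 'raise': P(aggressive) = 0.8·0.2747 / (0.8·0.2747 + 0.35·0.7253) ≈ 0.4640
After 'raise': P(aggressive) = 0.8·0.4640 / (0.8·0.4640 + 0.35·0.5360) ≈ 0.6643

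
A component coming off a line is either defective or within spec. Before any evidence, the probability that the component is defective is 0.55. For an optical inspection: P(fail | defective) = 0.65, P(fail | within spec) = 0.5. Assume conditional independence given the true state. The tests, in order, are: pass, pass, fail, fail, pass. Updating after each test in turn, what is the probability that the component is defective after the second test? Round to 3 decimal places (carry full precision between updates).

0.375

After 'pass': P(defective) = 0.35·0.5500 / (0.35·0.5500 + 0.5·0.4500) ≈ 0.4611
After 'pass': P(defective) = 0.35·0.4611 / (0.35·0.4611 + 0.5·0.5389) ≈ 0.3746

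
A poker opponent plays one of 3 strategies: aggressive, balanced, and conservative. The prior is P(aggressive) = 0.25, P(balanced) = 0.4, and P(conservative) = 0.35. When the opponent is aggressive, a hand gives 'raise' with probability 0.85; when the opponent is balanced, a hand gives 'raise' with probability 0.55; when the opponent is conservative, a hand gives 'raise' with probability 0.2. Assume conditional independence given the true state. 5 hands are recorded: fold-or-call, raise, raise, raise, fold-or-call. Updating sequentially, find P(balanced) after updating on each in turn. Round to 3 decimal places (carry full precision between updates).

0.720

Apply Bayes' rule sequentially, carrying P(balanced) forward.
After 'fold-or-call': normaliser = 0.15·0.2500 + 0.45·0.4000 + 0.8·0.3500; P(aggressive) ≈ 0.0754, P(balanced) ≈ 0.3618, P(conservative) ≈ 0.5628
After 'raise': normaliser = 0.85·0.0754 + 0.55·0.3618 + 0.2·0.5628; P(aggressive) ≈ 0.1706, P(balanced) ≈ 0.5298, P(conservative) ≈ 0.2997
After 'raise': normaliser = 0.85·0.1706 + 0.55·0.5298 + 0.2·0.2997; P(aggressive) ≈ 0.2921, P(balanced) ≈ 0.5871, P(conservative) ≈ 0.1208
After 'raise': normaliser = 0.85·0.2921 + 0.55·0.5871 + 0.2·0.1208; P(aggressive) ≈ 0.4171, P(balanced) ≈ 0.5424, P(conservative) ≈ 0.0406
After 'fold-or-call': normaliser = 0.15·0.4171 + 0.45·0.5424 + 0.8·0.0406; P(aggressive) ≈ 0.1845, P(balanced) ≈ 0.7198, P(conservative) ≈ 0.0957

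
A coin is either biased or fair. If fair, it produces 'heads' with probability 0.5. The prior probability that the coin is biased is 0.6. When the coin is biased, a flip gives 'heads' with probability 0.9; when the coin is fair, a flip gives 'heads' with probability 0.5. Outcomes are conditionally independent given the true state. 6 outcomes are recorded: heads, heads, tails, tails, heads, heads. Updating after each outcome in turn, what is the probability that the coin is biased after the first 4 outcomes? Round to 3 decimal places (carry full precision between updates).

0.163

After 'heads': P(biased) = 0.9·0.6000 / (0.9·0.6000 + 0.5·0.4000) ≈ 0.7297
After 'heads': P(biased) = 0.9·0.7297 / (0.9·0.7297 + 0.5·0.2703) ≈ 0.8294
After 'tails': P(biased) = 0.1·0.8294 / (0.1·0.8294 + 0.5·0.1706) ≈ 0.4929
After 'tails': P(biased) = 0.1·0.4929 / (0.1·0.4929 + 0.5·0.5071) ≈ 0.1628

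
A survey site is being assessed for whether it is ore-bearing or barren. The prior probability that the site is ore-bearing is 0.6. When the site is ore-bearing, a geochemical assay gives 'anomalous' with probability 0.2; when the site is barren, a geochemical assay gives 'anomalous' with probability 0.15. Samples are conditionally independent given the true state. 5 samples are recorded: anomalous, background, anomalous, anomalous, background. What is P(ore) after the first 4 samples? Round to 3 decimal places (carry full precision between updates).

0.770

After 'anomalous': P(ore) = 0.2·0.6000 / (0.2·0.6000 + 0.15·0.4000) ≈ 0.6667
After 'background': P(ore) = 0.8·0.6667 / (0.8·0.6667 + 0.85·0.3333) ≈ 0.6531
After 'anomalous': P(ore) = 0.2·0.6531 / (0.2·0.6531 + 0.15·0.3469) ≈ 0.7151
After 'anomalous': P(ore) = 0.2·0.7151 / (0.2·0.7151 + 0.15·0.2849) ≈ 0.7699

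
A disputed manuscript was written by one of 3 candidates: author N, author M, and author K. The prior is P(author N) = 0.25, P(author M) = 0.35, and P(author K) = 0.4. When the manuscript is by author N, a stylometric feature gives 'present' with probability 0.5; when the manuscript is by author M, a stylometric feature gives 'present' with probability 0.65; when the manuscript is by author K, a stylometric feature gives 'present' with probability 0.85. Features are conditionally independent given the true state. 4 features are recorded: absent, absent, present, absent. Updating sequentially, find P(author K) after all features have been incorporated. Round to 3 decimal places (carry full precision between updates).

After 'absent': normaliser = 0.5·0.2500 + 0.35·0.3500 + 0.15·0.4000; P(author N) ≈ 0.4065, P(author M) ≈ 0.3984, P(author K) ≈ 0.1951
After 'absent': normaliser = 0.5·0.4065 + 0.35·0.3984 + 0.15·0.1951; P(author N) ≈ 0.5464, P(author M) ≈ 0.3749, P(author K) ≈ 0.0787
After 'present': normaliser = 0.5·0.5464 + 0.65·0.3749 + 0.85·0.0787; P(author N) ≈ 0.4680, P(author M) ≈ 0.4174, P(author K) ≈ 0.1146
After 'absent': normaliser = 0.5·0.4680 + 0.35·0.4174 + 0.15·0.1146; P(author N) ≈ 0.5890, P(author M) ≈ 0.3677, P(author K) ≈ 0.0433

0.043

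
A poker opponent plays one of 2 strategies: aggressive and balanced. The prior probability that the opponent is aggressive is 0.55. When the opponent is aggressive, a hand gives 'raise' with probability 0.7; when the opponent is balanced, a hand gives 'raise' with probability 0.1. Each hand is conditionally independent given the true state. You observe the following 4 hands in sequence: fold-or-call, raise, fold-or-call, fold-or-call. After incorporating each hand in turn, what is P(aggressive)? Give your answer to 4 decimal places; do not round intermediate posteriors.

After 'fold-or-call': P(aggressive) = 0.3·0.5500 / (0.3·0.5500 + 0.9·0.4500) ≈ 0.2895
After 'raise': P(aggressive) = 0.7·0.2895 / (0.7·0.2895 + 0.1·0.7105) ≈ 0.7404
After 'fold-or-call': P(aggressive) = 0.3·0.7404 / (0.3·0.7404 + 0.9·0.2596) ≈ 0.4873
After 'fold-or-call': P(aggressive) = 0.3·0.4873 / (0.3·0.4873 + 0.9·0.5127) ≈ 0.2406

0.2406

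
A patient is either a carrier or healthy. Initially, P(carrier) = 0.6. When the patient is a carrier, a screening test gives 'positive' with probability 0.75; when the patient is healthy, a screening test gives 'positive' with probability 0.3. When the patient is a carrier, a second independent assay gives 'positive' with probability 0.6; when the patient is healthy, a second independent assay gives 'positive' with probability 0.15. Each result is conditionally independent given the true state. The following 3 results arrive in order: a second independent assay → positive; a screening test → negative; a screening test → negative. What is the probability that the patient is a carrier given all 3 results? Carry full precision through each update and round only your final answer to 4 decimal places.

After a second independent assay='positive': P(carrier) = 0.6·0.6000 / (0.6·0.6000 + 0.15·0.4000) ≈ 0.8571
After a screening test='negative': P(carrier) = 0.25·0.8571 / (0.25·0.8571 + 0.7·0.1429) ≈ 0.6818
After a screening test='negative': P(carrier) = 0.25·0.6818 / (0.25·0.6818 + 0.7·0.3182) ≈ 0.4335

0.4335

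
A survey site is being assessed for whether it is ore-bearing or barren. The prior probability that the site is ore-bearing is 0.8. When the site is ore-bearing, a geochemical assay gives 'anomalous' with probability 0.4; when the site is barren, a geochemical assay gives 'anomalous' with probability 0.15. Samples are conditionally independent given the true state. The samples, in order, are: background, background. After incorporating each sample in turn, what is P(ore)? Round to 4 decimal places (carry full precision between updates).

After 'background': P(ore) = 0.6·0.8000 / (0.6·0.8000 + 0.85·0.2000) ≈ 0.7385
After 'background': P(ore) = 0.6·0.7385 / (0.6·0.7385 + 0.85·0.2615) ≈ 0.6659

0.6659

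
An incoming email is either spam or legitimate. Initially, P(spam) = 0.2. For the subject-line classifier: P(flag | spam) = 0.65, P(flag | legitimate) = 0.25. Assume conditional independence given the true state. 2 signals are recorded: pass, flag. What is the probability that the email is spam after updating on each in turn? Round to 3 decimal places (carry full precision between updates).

0.233

After 'pass': P(spam) = 0.35·0.2000 / (0.35·0.2000 + 0.75·0.8000) ≈ 0.1045
After 'flag': P(spam) = 0.65·0.1045 / (0.65·0.1045 + 0.25·0.8955) ≈ 0.2327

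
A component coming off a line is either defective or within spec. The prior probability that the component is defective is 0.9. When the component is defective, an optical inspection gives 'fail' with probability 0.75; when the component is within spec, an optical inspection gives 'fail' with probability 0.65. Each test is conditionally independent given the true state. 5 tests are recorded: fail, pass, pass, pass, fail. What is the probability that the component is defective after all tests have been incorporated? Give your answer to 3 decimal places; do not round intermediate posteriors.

After 'fail': P(defective) = 0.75·0.9000 / (0.75·0.9000 + 0.65·0.1000) ≈ 0.9122
After 'pass': P(defective) = 0.25·0.9122 / (0.25·0.9122 + 0.35·0.0878) ≈ 0.8812
After 'pass': P(defective) = 0.25·0.8812 / (0.25·0.8812 + 0.35·0.1188) ≈ 0.8412
After 'pass': P(defective) = 0.25·0.8412 / (0.25·0.8412 + 0.35·0.1588) ≈ 0.7910
After 'fail': P(defective) = 0.75·0.7910 / (0.75·0.7910 + 0.65·0.2090) ≈ 0.8137

0.814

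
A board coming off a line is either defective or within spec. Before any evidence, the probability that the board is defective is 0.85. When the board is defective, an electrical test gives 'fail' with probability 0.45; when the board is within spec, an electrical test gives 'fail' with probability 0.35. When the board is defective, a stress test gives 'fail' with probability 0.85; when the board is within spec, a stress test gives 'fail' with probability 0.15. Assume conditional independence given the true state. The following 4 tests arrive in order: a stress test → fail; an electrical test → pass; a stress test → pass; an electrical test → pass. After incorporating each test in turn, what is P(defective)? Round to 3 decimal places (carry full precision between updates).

0.802

After a stress test='fail': P(defective) = 0.85·0.8500 / (0.85·0.8500 + 0.15·0.1500) ≈ 0.9698
After an electrical test='pass': P(defective) = 0.55·0.9698 / (0.55·0.9698 + 0.65·0.0302) ≈ 0.9645
After a stress test='pass': P(defective) = 0.15·0.9645 / (0.15·0.9645 + 0.85·0.0355) ≈ 0.8274
After an electrical test='pass': P(defective) = 0.55·0.8274 / (0.55·0.8274 + 0.65·0.1726) ≈ 0.8023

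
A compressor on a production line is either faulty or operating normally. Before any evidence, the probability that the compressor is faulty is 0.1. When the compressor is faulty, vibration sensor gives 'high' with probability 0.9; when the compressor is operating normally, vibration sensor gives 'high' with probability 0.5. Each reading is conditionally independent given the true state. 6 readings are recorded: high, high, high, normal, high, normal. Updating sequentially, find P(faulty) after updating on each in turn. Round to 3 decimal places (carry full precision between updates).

0.045

After 'high': P(faulty) = 0.9·0.1000 / (0.9·0.1000 + 0.5·0.9000) ≈ 0.1667
After 'high': P(faulty) = 0.9·0.1667 / (0.9·0.1667 + 0.5·0.8333) ≈ 0.2647
After 'high': P(faulty) = 0.9·0.2647 / (0.9·0.2647 + 0.5·0.7353) ≈ 0.3932
After 'normal': P(faulty) = 0.1·0.3932 / (0.1·0.3932 + 0.5·0.6068) ≈ 0.1147
After 'high': P(faulty) = 0.9·0.1147 / (0.9·0.1147 + 0.5·0.8853) ≈ 0.1892
After 'normal': P(faulty) = 0.1·0.1892 / (0.1·0.1892 + 0.5·0.8108) ≈ 0.0446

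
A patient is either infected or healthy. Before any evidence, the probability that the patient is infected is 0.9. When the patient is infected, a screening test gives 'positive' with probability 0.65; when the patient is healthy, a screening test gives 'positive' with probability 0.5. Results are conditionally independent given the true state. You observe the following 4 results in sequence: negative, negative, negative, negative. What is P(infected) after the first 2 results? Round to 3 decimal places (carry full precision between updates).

0.815

Apply Bayes' rule sequentially, carrying P(infected) forward.
After 'negative': P(infected) = 0.35·0.9000 / (0.35·0.9000 + 0.5·0.1000) ≈ 0.8630
After 'negative': P(infected) = 0.35·0.8630 / (0.35·0.8630 + 0.5·0.1370) ≈ 0.8152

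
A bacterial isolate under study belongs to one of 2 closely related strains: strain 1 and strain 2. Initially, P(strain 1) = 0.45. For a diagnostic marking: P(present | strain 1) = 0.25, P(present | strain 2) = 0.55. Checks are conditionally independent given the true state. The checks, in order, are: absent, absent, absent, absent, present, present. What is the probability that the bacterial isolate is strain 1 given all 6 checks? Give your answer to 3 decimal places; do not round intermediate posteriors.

After 'absent': P(strain 1) = 0.75·0.4500 / (0.75·0.4500 + 0.45·0.5500) ≈ 0.5769
After 'absent': P(strain 1) = 0.75·0.5769 / (0.75·0.5769 + 0.45·0.4231) ≈ 0.6944
After 'absent': P(strain 1) = 0.75·0.6944 / (0.75·0.6944 + 0.45·0.3056) ≈ 0.7911
After 'absent': P(strain 1) = 0.75·0.7911 / (0.75·0.7911 + 0.45·0.2089) ≈ 0.8633
After 'present': P(strain 1) = 0.25·0.8633 / (0.25·0.8633 + 0.55·0.1367) ≈ 0.7416
After 'present': P(strain 1) = 0.25·0.7416 / (0.25·0.7416 + 0.55·0.2584) ≈ 0.5660

0.566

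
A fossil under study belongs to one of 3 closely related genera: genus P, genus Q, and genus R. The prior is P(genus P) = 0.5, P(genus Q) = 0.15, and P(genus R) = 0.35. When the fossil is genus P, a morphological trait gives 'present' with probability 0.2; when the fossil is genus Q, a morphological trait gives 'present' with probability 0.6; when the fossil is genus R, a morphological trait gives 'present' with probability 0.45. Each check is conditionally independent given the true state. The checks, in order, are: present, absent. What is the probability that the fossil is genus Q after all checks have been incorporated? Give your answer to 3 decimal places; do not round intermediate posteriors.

Each posterior becomes the prior for the next update.
After 'present': normaliser = 0.2·0.5000 + 0.6·0.1500 + 0.45·0.3500; P(genus P) ≈ 0.2878, P(genus Q) ≈ 0.2590, P(genus R) ≈ 0.4532
After 'absent': normaliser = 0.8·0.2878 + 0.4·0.2590 + 0.55·0.4532; P(genus P) ≈ 0.3948, P(genus Q) ≈ 0.1777, P(genus R) ≈ 0.4275

0.178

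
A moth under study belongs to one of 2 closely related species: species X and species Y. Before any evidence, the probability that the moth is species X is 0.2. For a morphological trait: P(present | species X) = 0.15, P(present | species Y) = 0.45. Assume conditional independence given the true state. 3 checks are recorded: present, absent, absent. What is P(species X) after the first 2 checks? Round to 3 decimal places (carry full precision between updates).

0.114

After 'present': P(species X) = 0.15·0.2000 / (0.15·0.2000 + 0.45·0.8000) ≈ 0.0769
After 'absent': P(species X) = 0.85·0.0769 / (0.85·0.0769 + 0.55·0.9231) ≈ 0.1141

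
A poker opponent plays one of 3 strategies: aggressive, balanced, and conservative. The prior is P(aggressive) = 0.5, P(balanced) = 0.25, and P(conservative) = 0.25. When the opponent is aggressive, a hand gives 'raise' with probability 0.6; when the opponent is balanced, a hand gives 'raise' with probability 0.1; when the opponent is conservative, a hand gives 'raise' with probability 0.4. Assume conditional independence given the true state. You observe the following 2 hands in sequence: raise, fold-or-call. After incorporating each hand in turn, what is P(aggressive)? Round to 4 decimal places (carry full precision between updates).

Apply Bayes' rule sequentially, carrying P(aggressive) forward.
After 'raise': normaliser = 0.6·0.5000 + 0.1·0.2500 + 0.4·0.2500; P(aggressive) ≈ 0.7059, P(balanced) ≈ 0.0588, P(conservative) ≈ 0.2353
After 'fold-or-call': normaliser = 0.4·0.7059 + 0.9·0.0588 + 0.6·0.2353; P(aggressive) ≈ 0.5926, P(balanced) ≈ 0.1111, P(conservative) ≈ 0.2963

0.5926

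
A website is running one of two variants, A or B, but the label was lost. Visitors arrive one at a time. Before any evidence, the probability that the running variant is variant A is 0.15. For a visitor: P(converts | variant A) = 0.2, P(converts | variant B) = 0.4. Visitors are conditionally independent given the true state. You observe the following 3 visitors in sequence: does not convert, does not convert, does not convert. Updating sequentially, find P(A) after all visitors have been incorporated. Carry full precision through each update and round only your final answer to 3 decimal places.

After 'does not convert': P(A) = 0.8·0.1500 / (0.8·0.1500 + 0.6·0.8500) ≈ 0.1905
After 'does not convert': P(A) = 0.8·0.1905 / (0.8·0.1905 + 0.6·0.8095) ≈ 0.2388
After 'does not convert': P(A) = 0.8·0.2388 / (0.8·0.2388 + 0.6·0.7612) ≈ 0.2949

0.295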